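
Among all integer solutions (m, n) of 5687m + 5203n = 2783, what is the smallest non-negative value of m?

Euclid: 5687 = 1·5203 + 484; 5203 = 10·484 + 363; 484 = 1·363 + 121; 363 = 3·121 + 0 → gcd = 121; 2783 = 121·23.
Back-substitution yields 5687·(11) + 5203·(-12) = 121, so one solution is m = 11·23 = 253, n = -12·23 = -276.
Solutions in m differ by 5203/121 = 43; the one in [0, 43) is 253 mod 43 = 38.

38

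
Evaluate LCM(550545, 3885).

142591155

gcd first: 550545 = 141·3885 + 2760; 3885 = 1·2760 + 1125; 2760 = 2·1125 + 510; 1125 = 2·510 + 105; 510 = 4·105 + 90; 105 = 1·90 + 15; 90 = 6·15 + 0 → gcd = 15
lcm = 550545·3885/gcd = 2138867325/15 = 142591155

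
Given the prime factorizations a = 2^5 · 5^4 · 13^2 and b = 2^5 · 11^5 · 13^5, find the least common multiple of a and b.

1195942178860000

max exponent per prime: 2^5 · 5^4 · 11^5 · 13^5 = 1195942178860000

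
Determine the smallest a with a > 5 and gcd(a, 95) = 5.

10

gcd(a, 95) = 5 forces 5 | a; write a = 5s. Then gcd(5s, 5·19) = 5·gcd(s, 19), so need gcd(s, 19) = 1.
5s > 5 gives s ≥ 2. The least s ≥ 2 coprime to 19 is 2, so a = 5·2 = 10.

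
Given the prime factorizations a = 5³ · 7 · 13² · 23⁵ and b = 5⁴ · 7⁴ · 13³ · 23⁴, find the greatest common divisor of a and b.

min exponent per shared prime: 5³ · 7 · 13² · 23⁴ = 41381487875

41381487875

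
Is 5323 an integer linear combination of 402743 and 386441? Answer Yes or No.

No

By Bézout, 402743p + 386441q = 5323 has integer solutions iff gcd(402743, 386441) | 5323.
Euclid: 402743 = 1·386441 + 16302; 386441 = 23·16302 + 11495; 16302 = 1·11495 + 4807; 11495 = 2·4807 + 1881; 4807 = 2·1881 + 1045; 1881 = 1·1045 + 836; 1045 = 1·836 + 209; 836 = 4·209 + 0. gcd = 209; 5323 mod 209 = 98. No.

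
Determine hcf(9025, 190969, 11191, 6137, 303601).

gcd(9025, 190969): 190969 = 21·9025 + 1444; 9025 = 6·1444 + 361; 1444 = 4·361 + 0 → 361
gcd(361, 11191): 11191 = 31·361 + 0 → 361
gcd(361, 6137): 6137 = 17·361 + 0 → 361
gcd(361, 303601): 303601 = 841·361 + 0 → 361

361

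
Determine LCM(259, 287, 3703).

5617451

259 = 7 · 37; 287 = 7 · 41; 3703 = 7 · 23²
lcm takes max exponent of each prime: 7 · 23² · 37 · 41 = 5617451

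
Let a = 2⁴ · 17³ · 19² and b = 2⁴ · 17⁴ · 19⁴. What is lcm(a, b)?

max exponent per prime: 2⁴ · 17⁴ · 19⁴ = 174152643856

174152643856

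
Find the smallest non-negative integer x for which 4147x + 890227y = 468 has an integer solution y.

Reduce mod 890227: 4147x ≡ 468 (mod 890227). With g = gcd(4147, 890227) = 13 dividing 468, divide through: 319x ≡ 36 (mod 68479).
Since gcd(319, 68479) = 1, x ≡ 36·(319)⁻¹ ≡ 45295 (mod 68479). Smallest non-negative: 45295.

45295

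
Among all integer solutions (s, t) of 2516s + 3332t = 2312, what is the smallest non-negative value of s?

38

Reduce mod 3332: 2516s ≡ 2312 (mod 3332). With g = gcd(2516, 3332) = 68 dividing 2312, divide through: 37s ≡ 34 (mod 49).
Since gcd(37, 49) = 1, s ≡ 34·(37)⁻¹ ≡ 38 (mod 49). Smallest non-negative: 38.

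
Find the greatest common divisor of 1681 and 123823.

1

1681 = 41²
123823 = 7³ · 19²
Common: 1 = 1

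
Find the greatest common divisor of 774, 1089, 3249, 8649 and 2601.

9

gcd(774, 1089): 1089 = 1·774 + 315; 774 = 2·315 + 144; 315 = 2·144 + 27; 144 = 5·27 + 9; 27 = 3·9 + 0 → 9
gcd(9, 3249): 3249 = 361·9 + 0 → 9
gcd(9, 8649): 8649 = 961·9 + 0 → 9
gcd(9, 2601): 2601 = 289·9 + 0 → 9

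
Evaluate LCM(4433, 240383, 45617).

2377147487

4433 = 11 · 13 · 31; 240383 = 11 · 13 · 41²; 45617 = 11² · 13 · 29
lcm takes max exponent of each prime: 11² · 13 · 29 · 31 · 41² = 2377147487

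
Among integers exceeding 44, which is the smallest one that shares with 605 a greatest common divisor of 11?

66

Multiples of 11 above 44: 11·5, 11·6, … . Need the cofactor coprime to 605/11 = 55.
Checking s = 5, 6, … the first with gcd(s, 55) = 1 is s = 6, giving 66.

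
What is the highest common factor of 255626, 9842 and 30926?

14

gcd(255626, 9842): 255626 = 25·9842 + 9576; 9842 = 1·9576 + 266; 9576 = 36·266 + 0 → 266
gcd(266, 30926): 30926 = 116·266 + 70; 266 = 3·70 + 56; 70 = 1·56 + 14; 56 = 4·14 + 0 → 14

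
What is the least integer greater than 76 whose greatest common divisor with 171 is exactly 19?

95

gcd(t, 171) = 19 forces 19 | t; write t = 19s. Then gcd(19s, 19·9) = 19·gcd(s, 9), so need gcd(s, 9) = 1.
19s > 76 gives s ≥ 5. The least s ≥ 5 coprime to 9 is 5, so t = 19·5 = 95.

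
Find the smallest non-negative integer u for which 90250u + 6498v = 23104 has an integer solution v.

4

Euclid: 90250 = 13·6498 + 5776; 6498 = 1·5776 + 722; 5776 = 8·722 + 0 → gcd = 722; 23104 = 722·32.
Back-substitution yields 90250·(-1) + 6498·(14) = 722, so one solution is u = -1·32 = -32, v = 14·32 = 448.
Solutions in u differ by 6498/722 = 9; the one in [0, 9) is -32 mod 9 = 4.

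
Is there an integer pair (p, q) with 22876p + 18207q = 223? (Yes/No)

By Bézout, 22876p + 18207q = 223 has integer solutions iff gcd(22876, 18207) | 223.
Euclid: 22876 = 1·18207 + 4669; 18207 = 3·4669 + 4200; 4669 = 1·4200 + 469; 4200 = 8·469 + 448; 469 = 1·448 + 21; 448 = 21·21 + 7; 21 = 3·7 + 0. gcd = 7; 223 mod 7 = 6. No.

No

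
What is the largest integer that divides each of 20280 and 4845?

Euclid: 20280 = 4·4845 + 900; 4845 = 5·900 + 345; 900 = 2·345 + 210; 345 = 1·210 + 135; 210 = 1·135 + 75; 135 = 1·75 + 60; 75 = 1·60 + 15; 60 = 4·15 + 0. Last nonzero remainder: 15.

15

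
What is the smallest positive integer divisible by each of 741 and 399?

741 = 3 · 13 · 19; 399 = 3 · 7 · 19
max exponents: 3 · 7 · 13 · 19 = 5187

5187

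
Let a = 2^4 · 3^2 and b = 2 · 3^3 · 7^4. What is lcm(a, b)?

max exponent per prime: 2^4 · 3^3 · 7^4 = 1037232

1037232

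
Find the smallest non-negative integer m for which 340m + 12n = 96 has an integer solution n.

0

Euclid: 340 = 28·12 + 4; 12 = 3·4 + 0 → gcd = 4; 96 = 4·24.
Back-substitution yields 340·(1) + 12·(-28) = 4, so one solution is m = 1·24 = 24, n = -28·24 = -672.
Solutions in m differ by 12/4 = 3; the one in [0, 3) is 24 mod 3 = 0.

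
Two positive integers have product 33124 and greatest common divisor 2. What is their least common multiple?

16562

Since gcd(m,n)·lcm(m,n) = mn, lcm = 33124/2 = 16562.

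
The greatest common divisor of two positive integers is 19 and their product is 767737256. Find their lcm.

40407224

gcd·lcm = product, so lcm = 767737256/19 = 40407224.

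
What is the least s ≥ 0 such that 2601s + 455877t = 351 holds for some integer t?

25239

Euclid: 455877 = 175·2601 + 702; 2601 = 3·702 + 495; 702 = 1·495 + 207; 495 = 2·207 + 81; 207 = 2·81 + 45; 81 = 1·45 + 36; 45 = 1·36 + 9; 36 = 4·9 + 0 → gcd = 9; 351 = 9·39.
Back-substitution yields 2601·(-11042) + 455877·(63) = 9, so one solution is s = -11042·39 = -430638, t = 63·39 = 2457.
Solutions in s differ by 455877/9 = 50653; the one in [0, 50653) is -430638 mod 50653 = 25239.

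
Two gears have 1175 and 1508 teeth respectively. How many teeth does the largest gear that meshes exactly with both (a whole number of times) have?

1175 = 5² · 47
1508 = 2² · 13 · 29
Common: 1 = 1

1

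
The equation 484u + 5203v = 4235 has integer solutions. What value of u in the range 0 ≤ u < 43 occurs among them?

41

Reduce mod 5203: 484u ≡ 4235 (mod 5203). With g = gcd(484, 5203) = 121 dividing 4235, divide through: 4u ≡ 35 (mod 43).
Since gcd(4, 43) = 1, u ≡ 35·(4)⁻¹ ≡ 41 (mod 43). Smallest non-negative: 41.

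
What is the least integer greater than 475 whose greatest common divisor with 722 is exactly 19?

722 = 19·38. Any m with gcd(m, 722) = 19 is a multiple of 19, say 19s, with s coprime to 38.
Need s > 475/19, so s ≥ 26. First s ≥ 26 with gcd(s, 38) = 1 is s = 27. Thus m = 19·27 = 513.

513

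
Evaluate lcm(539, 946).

539 = 7² · 11; 946 = 2 · 11 · 43
max exponents: 2 · 7² · 11 · 43 = 46354

46354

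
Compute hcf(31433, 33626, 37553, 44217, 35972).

gcd(31433, 33626): 33626 = 1·31433 + 2193; 31433 = 14·2193 + 731; 2193 = 3·731 + 0 → 731
gcd(731, 37553): 37553 = 51·731 + 272; 731 = 2·272 + 187; 272 = 1·187 + 85; 187 = 2·85 + 17; 85 = 5·17 + 0 → 17
gcd(17, 44217): 44217 = 2601·17 + 0 → 17
gcd(17, 35972): 35972 = 2116·17 + 0 → 17

17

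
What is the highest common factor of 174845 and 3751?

121

Euclid: 174845 = 46·3751 + 2299; 3751 = 1·2299 + 1452; 2299 = 1·1452 + 847; 1452 = 1·847 + 605; 847 = 1·605 + 242; 605 = 2·242 + 121; 242 = 2·121 + 0. Last nonzero remainder: 121.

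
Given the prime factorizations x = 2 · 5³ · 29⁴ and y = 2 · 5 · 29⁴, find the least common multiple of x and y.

176820250

max exponent per prime: 2 · 5³ · 29⁴ = 176820250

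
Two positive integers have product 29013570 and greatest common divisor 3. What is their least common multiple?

Since gcd(m,n)·lcm(m,n) = mn, lcm = 29013570/3 = 9671190.

9671190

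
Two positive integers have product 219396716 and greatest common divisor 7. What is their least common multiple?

gcd·lcm = product, so lcm = 219396716/7 = 31342388.

31342388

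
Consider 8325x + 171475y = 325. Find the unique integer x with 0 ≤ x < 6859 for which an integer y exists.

Reduce mod 171475: 8325x ≡ 325 (mod 171475). With g = gcd(8325, 171475) = 25 dividing 325, divide through: 333x ≡ 13 (mod 6859).
Since gcd(333, 6859) = 1, x ≡ 13·(333)⁻¹ ≡ 5479 (mod 6859). Smallest non-negative: 5479.

5479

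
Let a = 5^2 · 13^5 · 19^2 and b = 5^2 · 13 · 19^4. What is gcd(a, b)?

min exponent per shared prime: 5^2 · 13 · 19^2 = 117325

117325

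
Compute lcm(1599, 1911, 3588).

7208292

1599 = 3 · 13 · 41; 1911 = 3 · 7² · 13; 3588 = 2² · 3 · 13 · 23
lcm takes max exponent of each prime: 2² · 3 · 7² · 13 · 23 · 41 = 7208292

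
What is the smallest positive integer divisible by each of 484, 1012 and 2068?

523204

lcm(484, 1012) = 484·1012/gcd = 489808/44 = 11132
lcm(11132, 2068) = 11132·2068/gcd = 23020976/44 = 523204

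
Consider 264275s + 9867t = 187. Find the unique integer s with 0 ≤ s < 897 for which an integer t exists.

134

Reduce mod 9867: 264275s ≡ 187 (mod 9867). With g = gcd(264275, 9867) = 11 dividing 187, divide through: 24025s ≡ 17 (mod 897).
Since gcd(24025, 897) = 1, s ≡ 17·(24025)⁻¹ ≡ 134 (mod 897). Smallest non-negative: 134.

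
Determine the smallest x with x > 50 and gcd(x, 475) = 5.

475 = 5·95. Any x with gcd(x, 475) = 5 is a multiple of 5, say 5s, with s coprime to 95.
Need s > 50/5, so s ≥ 11. First s ≥ 11 with gcd(s, 95) = 1 is s = 11. Thus x = 5·11 = 55.

55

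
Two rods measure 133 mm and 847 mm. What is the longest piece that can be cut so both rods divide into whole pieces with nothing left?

7

133 = 7 · 19
847 = 7 · 11²
Common: 7 = 7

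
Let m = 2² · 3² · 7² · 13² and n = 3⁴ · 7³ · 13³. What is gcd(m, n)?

74529

min exponent per shared prime: 3² · 7² · 13² = 74529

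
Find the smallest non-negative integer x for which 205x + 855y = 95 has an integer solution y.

38

Euclid: 855 = 4·205 + 35; 205 = 5·35 + 30; 35 = 1·30 + 5; 30 = 6·5 + 0 → gcd = 5; 95 = 5·19.
Back-substitution yields 205·(-25) + 855·(6) = 5, so one solution is x = -25·19 = -475, y = 6·19 = 114.
Solutions in x differ by 855/5 = 171; the one in [0, 171) is -475 mod 171 = 38.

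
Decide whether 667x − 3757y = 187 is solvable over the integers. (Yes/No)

Yes

By Bézout, 667x − 3757y = 187 has integer solutions iff gcd(667, 3757) | 187.
Euclid: 3757 = 5·667 + 422; 667 = 1·422 + 245; 422 = 1·245 + 177; 245 = 1·177 + 68; 177 = 2·68 + 41; 68 = 1·41 + 27; 41 = 1·27 + 14; 27 = 1·14 + 13; 14 = 1·13 + 1; 13 = 13·1 + 0. gcd = 1; 187 mod 1 = 0. Yes.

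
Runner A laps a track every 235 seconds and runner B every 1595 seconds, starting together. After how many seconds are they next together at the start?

gcd first: 1595 = 6·235 + 185; 235 = 1·185 + 50; 185 = 3·50 + 35; 50 = 1·35 + 15; 35 = 2·15 + 5; 15 = 3·5 + 0 → gcd = 5
lcm = 235·1595/gcd = 374825/5 = 74965

74965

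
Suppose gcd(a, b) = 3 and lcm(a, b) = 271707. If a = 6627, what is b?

a·b = gcd·lcm = 3·271707 = 815121, so b = 815121/6627 = 123.

123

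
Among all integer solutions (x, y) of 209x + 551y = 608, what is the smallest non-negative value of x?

24

Reduce mod 551: 209x ≡ 608 (mod 551). With g = gcd(209, 551) = 19 dividing 608, divide through: 11x ≡ 32 (mod 29).
Since gcd(11, 29) = 1, x ≡ 32·(11)⁻¹ ≡ 24 (mod 29). Smallest non-negative: 24.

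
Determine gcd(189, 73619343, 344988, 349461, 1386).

63

gcd(189, 73619343): 73619343 = 389520·189 + 63; 189 = 3·63 + 0 → 63
gcd(63, 344988): 344988 = 5476·63 + 0 → 63
gcd(63, 349461): 349461 = 5547·63 + 0 → 63
gcd(63, 1386): 1386 = 22·63 + 0 → 63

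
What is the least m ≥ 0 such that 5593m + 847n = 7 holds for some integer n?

Reduce mod 847: 5593m ≡ 7 (mod 847). With g = gcd(5593, 847) = 7 dividing 7, divide through: 799m ≡ 1 (mod 121).
Since gcd(799, 121) = 1, m ≡ 1·(799)⁻¹ ≡ 63 (mod 121). Smallest non-negative: 63.

63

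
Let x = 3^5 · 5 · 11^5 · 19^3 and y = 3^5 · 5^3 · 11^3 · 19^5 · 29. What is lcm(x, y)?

max exponent per prime: 3^5 · 5^3 · 11^5 · 19^5 · 29 = 351273764585662875

351273764585662875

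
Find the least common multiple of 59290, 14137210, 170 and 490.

1424931807530

59290 = 2 · 5 · 7² · 11²; 14137210 = 2 · 5 · 29² · 41²; 170 = 2 · 5 · 17; 490 = 2 · 5 · 7²
lcm takes max exponent of each prime: 2 · 5 · 7² · 11² · 17 · 29² · 41² = 1424931807530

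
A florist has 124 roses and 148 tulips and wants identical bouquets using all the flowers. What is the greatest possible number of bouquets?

124 = 2² · 31
148 = 2² · 37
Common: 2² = 4

4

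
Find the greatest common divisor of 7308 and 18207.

7308 = 2² · 3² · 7 · 29
18207 = 3² · 7 · 17²
Common: 3² · 7 = 63

63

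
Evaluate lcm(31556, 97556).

769619284

31556 = 2² · 7³ · 23; 97556 = 2² · 29³
max exponents: 2² · 7³ · 23 · 29³ = 769619284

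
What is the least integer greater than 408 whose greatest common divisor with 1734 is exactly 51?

1734 = 51·34. Any t with gcd(t, 1734) = 51 is a multiple of 51, say 51s, with s coprime to 34.
Need s > 408/51, so s ≥ 9. First s ≥ 9 with gcd(s, 34) = 1 is s = 9. Thus t = 51·9 = 459.

459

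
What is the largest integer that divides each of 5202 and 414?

18

Euclid: 5202 = 12·414 + 234; 414 = 1·234 + 180; 234 = 1·180 + 54; 180 = 3·54 + 18; 54 = 3·18 + 0. Last nonzero remainder: 18.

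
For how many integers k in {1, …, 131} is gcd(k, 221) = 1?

Prime factors of 221: 13, 17. Count integers ≤ 131 divisible by none of them.
By inclusion–exclusion: 131 − ⌊131/13⌋ − ⌊131/17⌋ + ⌊131/221⌋ = 114.

114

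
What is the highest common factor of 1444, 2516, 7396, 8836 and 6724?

4

gcd(1444, 2516): 2516 = 1·1444 + 1072; 1444 = 1·1072 + 372; 1072 = 2·372 + 328; 372 = 1·328 + 44; 328 = 7·44 + 20; 44 = 2·20 + 4; 20 = 5·4 + 0 → 4
gcd(4, 7396): 7396 = 1849·4 + 0 → 4
gcd(4, 8836): 8836 = 2209·4 + 0 → 4
gcd(4, 6724): 6724 = 1681·4 + 0 → 4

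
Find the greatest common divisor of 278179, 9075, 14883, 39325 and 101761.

278179 = 11⁴ · 19; 9075 = 3 · 5² · 11²; 14883 = 3 · 11² · 41; 39325 = 5² · 11² · 13; 101761 = 11² · 29²
gcd takes min exponent of each prime: 11² = 121

121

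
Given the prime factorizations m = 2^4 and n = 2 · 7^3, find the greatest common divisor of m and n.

min exponent per shared prime: 2 = 2

2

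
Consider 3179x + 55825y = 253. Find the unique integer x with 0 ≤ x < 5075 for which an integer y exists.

1282

Euclid: 55825 = 17·3179 + 1782; 3179 = 1·1782 + 1397; 1782 = 1·1397 + 385; 1397 = 3·385 + 242; 385 = 1·242 + 143; 242 = 1·143 + 99; 143 = 1·99 + 44; 99 = 2·44 + 11; 44 = 4·11 + 0 → gcd = 11; 253 = 11·23.
Back-substitution yields 3179·(1159) + 55825·(-66) = 11, so one solution is x = 1159·23 = 26657, y = -66·23 = -1518.
Solutions in x differ by 55825/11 = 5075; the one in [0, 5075) is 26657 mod 5075 = 1282.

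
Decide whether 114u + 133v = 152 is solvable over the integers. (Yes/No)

By Bézout, 114u + 133v = 152 has integer solutions iff gcd(114, 133) | 152.
Euclid: 133 = 1·114 + 19; 114 = 6·19 + 0. gcd = 19; 152 mod 19 = 0. Yes.

Yes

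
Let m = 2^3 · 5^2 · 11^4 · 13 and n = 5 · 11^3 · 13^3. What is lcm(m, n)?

max exponent per prime: 2^3 · 5^2 · 11^4 · 13^3 = 6433255400

6433255400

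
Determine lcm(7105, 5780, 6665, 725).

54742177700

lcm(7105, 5780) = 7105·5780/gcd = 41066900/5 = 8213380
lcm(8213380, 6665) = 8213380·6665/gcd = 54742177700/5 = 10948435540
lcm(10948435540, 725) = 10948435540·725/gcd = 7937615766500/145 = 54742177700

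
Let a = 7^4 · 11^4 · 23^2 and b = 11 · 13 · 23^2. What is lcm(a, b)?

max exponent per prime: 7^4 · 11^4 · 13 · 23^2 = 241747462957

241747462957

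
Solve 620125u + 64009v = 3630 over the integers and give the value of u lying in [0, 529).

Reduce mod 64009: 620125u ≡ 3630 (mod 64009). With g = gcd(620125, 64009) = 121 dividing 3630, divide through: 5125u ≡ 30 (mod 529).
Since gcd(5125, 529) = 1, u ≡ 30·(5125)⁻¹ ≡ 96 (mod 529). Smallest non-negative: 96.

96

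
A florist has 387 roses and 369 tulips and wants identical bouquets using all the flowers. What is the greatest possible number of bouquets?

387 = 3² · 43
369 = 3² · 41
Common: 3² = 9

9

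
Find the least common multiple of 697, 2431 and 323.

1893749

697 = 17 · 41; 2431 = 11 · 13 · 17; 323 = 17 · 19
lcm takes max exponent of each prime: 11 · 13 · 17 · 19 · 41 = 1893749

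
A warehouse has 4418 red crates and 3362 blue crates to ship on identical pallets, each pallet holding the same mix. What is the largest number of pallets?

2

4418 = 2 · 47²
3362 = 2 · 41²
Common: 2 = 2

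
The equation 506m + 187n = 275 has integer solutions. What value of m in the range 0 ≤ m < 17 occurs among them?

12

gcd(506, 187) = 11 (Euclid: 506 = 2·187 + 132; 187 = 1·132 + 55; 132 = 2·55 + 22; 55 = 2·22 + 11; 22 = 2·11 + 0), and 11 | 275.
Extended Euclid: 506·(-7) + 187·(19) = 11. Scale by 25: m₀ = -175.
General solution m = m₀ + 17t; reducing mod 17 gives m = 12 (and n = -31).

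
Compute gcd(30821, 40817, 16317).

49

30821 = 7² · 17 · 37; 40817 = 7⁴ · 17; 16317 = 3² · 7² · 37
gcd takes min exponent of each prime: 7² = 49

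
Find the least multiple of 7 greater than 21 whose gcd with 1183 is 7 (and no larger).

28

gcd(t, 1183) = 7 forces 7 | t; write t = 7s. Then gcd(7s, 7·169) = 7·gcd(s, 169), so need gcd(s, 169) = 1.
7s > 21 gives s ≥ 4. The least s ≥ 4 coprime to 169 is 4, so t = 7·4 = 28.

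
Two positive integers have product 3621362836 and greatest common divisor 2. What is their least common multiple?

1810681418

For any two positive integers, gcd × lcm equals their product. Hence lcm = 3621362836 / 2 = 1810681418.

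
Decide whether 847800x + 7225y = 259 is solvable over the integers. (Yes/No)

gcd(847800, 7225): 847800 = 117·7225 + 2475; 7225 = 2·2475 + 2275; 2475 = 1·2275 + 200; 2275 = 11·200 + 75; 200 = 2·75 + 50; 75 = 1·50 + 25; 50 = 2·25 + 0 → 25
25 does not divide 259, so a solution does not exist.

No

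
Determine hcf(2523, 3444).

Euclid: 3444 = 1·2523 + 921; 2523 = 2·921 + 681; 921 = 1·681 + 240; 681 = 2·240 + 201; 240 = 1·201 + 39; 201 = 5·39 + 6; 39 = 6·6 + 3; 6 = 2·3 + 0. Last nonzero remainder: 3.

3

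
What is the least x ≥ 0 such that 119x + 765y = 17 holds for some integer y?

13

Euclid: 765 = 6·119 + 51; 119 = 2·51 + 17; 51 = 3·17 + 0 → gcd = 17; 17 = 17·1.
Back-substitution yields 119·(13) + 765·(-2) = 17, so one solution is x = 13·1 = 13, y = -2·1 = -2.
Solutions in x differ by 765/17 = 45; the one in [0, 45) is 13 mod 45 = 13.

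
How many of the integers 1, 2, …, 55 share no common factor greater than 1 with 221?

221 = 13·17. Inclusion–exclusion on these primes:
55 − ⌊55/13⌋ − ⌊55/17⌋ + ⌊55/221⌋ = 48

48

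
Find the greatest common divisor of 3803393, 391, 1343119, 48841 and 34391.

17

gcd(3803393, 391): 3803393 = 9727·391 + 136; 391 = 2·136 + 119; 136 = 1·119 + 17; 119 = 7·17 + 0 → 17
gcd(17, 1343119): 1343119 = 79007·17 + 0 → 17
gcd(17, 48841): 48841 = 2873·17 + 0 → 17
gcd(17, 34391): 34391 = 2023·17 + 0 → 17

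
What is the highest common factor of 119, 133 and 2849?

7

gcd(119, 133): 133 = 1·119 + 14; 119 = 8·14 + 7; 14 = 2·7 + 0 → 7
gcd(7, 2849): 2849 = 407·7 + 0 → 7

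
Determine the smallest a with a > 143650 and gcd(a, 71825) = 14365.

gcd(a, 71825) = 14365 forces 14365 | a; write a = 14365s. Then gcd(14365s, 14365·5) = 14365·gcd(s, 5), so need gcd(s, 5) = 1.
14365s > 143650 gives s ≥ 11. The least s ≥ 11 coprime to 5 is 11, so a = 14365·11 = 158015.

158015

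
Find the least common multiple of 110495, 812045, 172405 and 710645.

110495 = 5 · 7² · 11 · 41; 812045 = 5 · 13² · 31²; 172405 = 5 · 29² · 41; 710645 = 5 · 13² · 29²
lcm takes max exponent of each prime: 5 · 7² · 11 · 13² · 29² · 31² · 41 = 15092066644655

15092066644655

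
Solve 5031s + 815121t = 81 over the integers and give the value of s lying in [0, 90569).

8101

Reduce mod 815121: 5031s ≡ 81 (mod 815121). With g = gcd(5031, 815121) = 9 dividing 81, divide through: 559s ≡ 9 (mod 90569).
Since gcd(559, 90569) = 1, s ≡ 9·(559)⁻¹ ≡ 8101 (mod 90569). Smallest non-negative: 8101.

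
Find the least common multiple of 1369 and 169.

231361

gcd first: 1369 = 8·169 + 17; 169 = 9·17 + 16; 17 = 1·16 + 1; 16 = 16·1 + 0 → gcd = 1
lcm = 1369·169/gcd = 231361/1 = 231361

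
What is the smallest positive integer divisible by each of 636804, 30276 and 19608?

636804 = 2² · 3² · 7² · 19²; 30276 = 2² · 3² · 29²; 19608 = 2³ · 3 · 19 · 43
lcm takes max exponent of each prime: 2³ · 3² · 7² · 19² · 29² · 43 = 46057486104

46057486104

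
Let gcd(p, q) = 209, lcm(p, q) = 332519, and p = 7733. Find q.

p·q = gcd·lcm = 209·332519 = 69496471, so q = 69496471/7733 = 8987.

8987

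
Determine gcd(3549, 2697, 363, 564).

3

3549 = 3 · 7 · 13²; 2697 = 3 · 29 · 31; 363 = 3 · 11²; 564 = 2² · 3 · 47
gcd takes min exponent of each prime: 3 = 3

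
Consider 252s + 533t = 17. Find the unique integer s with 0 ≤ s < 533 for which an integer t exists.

201

gcd(252, 533) = 1 (Euclid: 533 = 2·252 + 29; 252 = 8·29 + 20; 29 = 1·20 + 9; 20 = 2·9 + 2; 9 = 4·2 + 1; 2 = 2·1 + 0), and 1 | 17.
Extended Euclid: 252·(-239) + 533·(113) = 1. Scale by 17: s₀ = -4063.
General solution s = s₀ + 533k; reducing mod 533 gives s = 201 (and t = -95).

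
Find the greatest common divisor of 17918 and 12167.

17918 = 2 · 17² · 31
12167 = 23³
Common: 1 = 1

1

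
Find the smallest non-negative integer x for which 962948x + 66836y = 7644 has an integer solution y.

gcd(962948, 66836) = 196 (Euclid: 962948 = 14·66836 + 27244; 66836 = 2·27244 + 12348; 27244 = 2·12348 + 2548; 12348 = 4·2548 + 2156; 2548 = 1·2156 + 392; 2156 = 5·392 + 196; 392 = 2·196 + 0), and 196 | 7644.
Extended Euclid: 962948·(-157) + 66836·(2262) = 196. Scale by 39: x₀ = -6123.
General solution x = x₀ + 341t; reducing mod 341 gives x = 15 (and y = -216).

15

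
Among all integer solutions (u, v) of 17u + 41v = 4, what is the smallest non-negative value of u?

gcd(17, 41) = 1 (Euclid: 41 = 2·17 + 7; 17 = 2·7 + 3; 7 = 2·3 + 1; 3 = 3·1 + 0), and 1 | 4.
Extended Euclid: 17·(-12) + 41·(5) = 1. Scale by 4: u₀ = -48.
General solution u = u₀ + 41t; reducing mod 41 gives u = 34 (and v = -14).

34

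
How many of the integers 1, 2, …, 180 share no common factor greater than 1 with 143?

Prime factors of 143: 11, 13. Count integers ≤ 180 divisible by none of them.
By inclusion–exclusion: 180 − ⌊180/11⌋ − ⌊180/13⌋ + ⌊180/143⌋ = 152.

152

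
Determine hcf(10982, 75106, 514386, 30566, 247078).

10982 = 2 · 17² · 19; 75106 = 2 · 17 · 47²; 514386 = 2 · 3² · 17 · 41²; 30566 = 2 · 17 · 29 · 31; 247078 = 2 · 13² · 17 · 43
gcd takes min exponent of each prime: 2 · 17 = 34

34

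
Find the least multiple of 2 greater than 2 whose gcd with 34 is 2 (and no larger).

4

Multiples of 2 above 2: 2·2, 2·3, … . Need the cofactor coprime to 34/2 = 17.
Checking s = 2, 3, … the first with gcd(s, 17) = 1 is s = 2, giving 4.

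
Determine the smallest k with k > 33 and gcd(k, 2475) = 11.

2475 = 11·225. Any k with gcd(k, 2475) = 11 is a multiple of 11, say 11s, with s coprime to 225.
Need s > 33/11, so s ≥ 4. First s ≥ 4 with gcd(s, 225) = 1 is s = 4. Thus k = 11·4 = 44.

44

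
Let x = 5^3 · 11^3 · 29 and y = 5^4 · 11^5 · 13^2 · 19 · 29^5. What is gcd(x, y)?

4824875

min exponent per shared prime: 5^3 · 11^3 · 29 = 4824875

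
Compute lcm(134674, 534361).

249012226

134674 = 2 · 17² · 233; 534361 = 17² · 43²
max exponents: 2 · 17² · 43² · 233 = 249012226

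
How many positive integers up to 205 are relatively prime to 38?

38 = 2·19. Inclusion–exclusion on these primes:
205 − ⌊205/2⌋ − ⌊205/19⌋ + ⌊205/38⌋ = 98

98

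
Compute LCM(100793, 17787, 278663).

100793 = 7² · 11² · 17; 17787 = 3 · 7² · 11²; 278663 = 7² · 11² · 47
lcm takes max exponent of each prime: 3 · 7² · 11² · 17 · 47 = 14211813

14211813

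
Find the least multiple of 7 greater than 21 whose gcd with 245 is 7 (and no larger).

28

gcd(m, 245) = 7 forces 7 | m; write m = 7s. Then gcd(7s, 7·35) = 7·gcd(s, 35), so need gcd(s, 35) = 1.
7s > 21 gives s ≥ 4. The least s ≥ 4 coprime to 35 is 4, so m = 7·4 = 28.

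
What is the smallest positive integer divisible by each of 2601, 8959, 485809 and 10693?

5015006307

lcm(2601, 8959) = 2601·8959/gcd = 23302359/289 = 80631
lcm(80631, 485809) = 80631·485809/gcd = 39171265479/289 = 135540711
lcm(135540711, 10693) = 135540711·10693/gcd = 1449336822723/289 = 5015006307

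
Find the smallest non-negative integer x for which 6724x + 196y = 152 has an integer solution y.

gcd(6724, 196) = 4 (Euclid: 6724 = 34·196 + 60; 196 = 3·60 + 16; 60 = 3·16 + 12; 16 = 1·12 + 4; 12 = 3·4 + 0), and 4 | 152.
Extended Euclid: 6724·(-13) + 196·(446) = 4. Scale by 38: x₀ = -494.
General solution x = x₀ + 49t; reducing mod 49 gives x = 45 (and y = -1543).

45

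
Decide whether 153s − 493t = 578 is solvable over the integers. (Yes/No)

By Bézout, 153s − 493t = 578 has integer solutions iff gcd(153, 493) | 578.
Euclid: 493 = 3·153 + 34; 153 = 4·34 + 17; 34 = 2·17 + 0. gcd = 17; 578 mod 17 = 0. Yes.

Yes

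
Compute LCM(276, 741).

68172

gcd first: 741 = 2·276 + 189; 276 = 1·189 + 87; 189 = 2·87 + 15; 87 = 5·15 + 12; 15 = 1·12 + 3; 12 = 4·3 + 0 → gcd = 3
lcm = 276·741/gcd = 204516/3 = 68172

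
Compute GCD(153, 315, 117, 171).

9

gcd(153, 315): 315 = 2·153 + 9; 153 = 17·9 + 0 → 9
gcd(9, 117): 117 = 13·9 + 0 → 9
gcd(9, 171): 171 = 19·9 + 0 → 9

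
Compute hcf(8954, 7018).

242

Euclid: 8954 = 1·7018 + 1936; 7018 = 3·1936 + 1210; 1936 = 1·1210 + 726; 1210 = 1·726 + 484; 726 = 1·484 + 242; 484 = 2·242 + 0. Last nonzero remainder: 242.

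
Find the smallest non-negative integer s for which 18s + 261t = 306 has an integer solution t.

Reduce mod 261: 18s ≡ 306 (mod 261). With g = gcd(18, 261) = 9 dividing 306, divide through: 2s ≡ 34 (mod 29).
Since gcd(2, 29) = 1, s ≡ 34·(2)⁻¹ ≡ 17 (mod 29). Smallest non-negative: 17.

17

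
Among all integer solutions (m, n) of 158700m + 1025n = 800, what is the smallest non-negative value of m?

13

Euclid: 158700 = 154·1025 + 850; 1025 = 1·850 + 175; 850 = 4·175 + 150; 175 = 1·150 + 25; 150 = 6·25 + 0 → gcd = 25; 800 = 25·32.
Back-substitution yields 158700·(-6) + 1025·(929) = 25, so one solution is m = -6·32 = -192, n = 929·32 = 29728.
Solutions in m differ by 1025/25 = 41; the one in [0, 41) is -192 mod 41 = 13.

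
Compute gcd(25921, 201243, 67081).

gcd(25921, 201243): 201243 = 7·25921 + 19796; 25921 = 1·19796 + 6125; 19796 = 3·6125 + 1421; 6125 = 4·1421 + 441; 1421 = 3·441 + 98; 441 = 4·98 + 49; 98 = 2·49 + 0 → 49
gcd(49, 67081): 67081 = 1369·49 + 0 → 49

49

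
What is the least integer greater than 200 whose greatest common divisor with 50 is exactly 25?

Multiples of 25 above 200: 25·9, 25·10, … . Need the cofactor coprime to 50/25 = 2.
Checking s = 9, 10, … the first with gcd(s, 2) = 1 is s = 9, giving 225.

225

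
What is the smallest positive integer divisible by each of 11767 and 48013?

gcd first: 48013 = 4·11767 + 945; 11767 = 12·945 + 427; 945 = 2·427 + 91; 427 = 4·91 + 63; 91 = 1·63 + 28; 63 = 2·28 + 7; 28 = 4·7 + 0 → gcd = 7
lcm = 11767·48013/gcd = 564968971/7 = 80709853

80709853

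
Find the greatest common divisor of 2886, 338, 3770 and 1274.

26

gcd(2886, 338): 2886 = 8·338 + 182; 338 = 1·182 + 156; 182 = 1·156 + 26; 156 = 6·26 + 0 → 26
gcd(26, 3770): 3770 = 145·26 + 0 → 26
gcd(26, 1274): 1274 = 49·26 + 0 → 26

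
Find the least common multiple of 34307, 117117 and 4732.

13585572

34307 = 7 · 13² · 29; 117117 = 3² · 7 · 11 · 13²; 4732 = 2² · 7 · 13²
lcm takes max exponent of each prime: 2² · 3² · 7 · 11 · 13² · 29 = 13585572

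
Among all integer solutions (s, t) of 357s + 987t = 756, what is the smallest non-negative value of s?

Euclid: 987 = 2·357 + 273; 357 = 1·273 + 84; 273 = 3·84 + 21; 84 = 4·21 + 0 → gcd = 21; 756 = 21·36.
Back-substitution yields 357·(-11) + 987·(4) = 21, so one solution is s = -11·36 = -396, t = 4·36 = 144.
Solutions in s differ by 987/21 = 47; the one in [0, 47) is -396 mod 47 = 27.

27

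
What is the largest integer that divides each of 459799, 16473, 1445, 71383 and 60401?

289

gcd(459799, 16473): 459799 = 27·16473 + 15028; 16473 = 1·15028 + 1445; 15028 = 10·1445 + 578; 1445 = 2·578 + 289; 578 = 2·289 + 0 → 289
gcd(289, 1445): 1445 = 5·289 + 0 → 289
gcd(289, 71383): 71383 = 247·289 + 0 → 289
gcd(289, 60401): 60401 = 209·289 + 0 → 289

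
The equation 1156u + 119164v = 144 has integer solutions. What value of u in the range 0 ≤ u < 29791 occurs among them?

14741

Euclid: 119164 = 103·1156 + 96; 1156 = 12·96 + 4; 96 = 24·4 + 0 → gcd = 4; 144 = 4·36.
Back-substitution yields 1156·(1237) + 119164·(-12) = 4, so one solution is u = 1237·36 = 44532, v = -12·36 = -432.
Solutions in u differ by 119164/4 = 29791; the one in [0, 29791) is 44532 mod 29791 = 14741.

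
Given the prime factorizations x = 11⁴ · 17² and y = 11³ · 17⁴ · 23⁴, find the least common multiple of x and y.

342198238957201

max exponent per prime: 11⁴ · 17⁴ · 23⁴ = 342198238957201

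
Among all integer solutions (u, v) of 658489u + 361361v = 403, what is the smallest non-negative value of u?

45

Reduce mod 361361: 658489u ≡ 403 (mod 361361). With g = gcd(658489, 361361) = 13 dividing 403, divide through: 50653u ≡ 31 (mod 27797).
Since gcd(50653, 27797) = 1, u ≡ 31·(50653)⁻¹ ≡ 45 (mod 27797). Smallest non-negative: 45.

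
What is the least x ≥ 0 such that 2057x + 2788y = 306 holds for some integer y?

114

gcd(2057, 2788) = 17 (Euclid: 2788 = 1·2057 + 731; 2057 = 2·731 + 595; 731 = 1·595 + 136; 595 = 4·136 + 51; 136 = 2·51 + 34; 51 = 1·34 + 17; 34 = 2·17 + 0), and 17 | 306.
Extended Euclid: 2057·(61) + 2788·(-45) = 17. Scale by 18: x₀ = 1098.
General solution x = x₀ + 164t; reducing mod 164 gives x = 114 (and y = -84).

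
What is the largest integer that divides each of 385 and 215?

5

Euclid: 385 = 1·215 + 170; 215 = 1·170 + 45; 170 = 3·45 + 35; 45 = 1·35 + 10; 35 = 3·10 + 5; 10 = 2·5 + 0. Last nonzero remainder: 5.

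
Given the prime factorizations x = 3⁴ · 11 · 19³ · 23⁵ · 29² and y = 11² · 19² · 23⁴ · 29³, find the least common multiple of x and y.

10552718806312271193

max exponent per prime: 3⁴ · 11² · 19³ · 23⁵ · 29³ = 10552718806312271193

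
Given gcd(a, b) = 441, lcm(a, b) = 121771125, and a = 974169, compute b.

a·b = gcd·lcm = 441·121771125 = 53701066125, so b = 53701066125/974169 = 55125.

55125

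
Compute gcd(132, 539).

Euclid: 539 = 4·132 + 11; 132 = 12·11 + 0. Last nonzero remainder: 11.

11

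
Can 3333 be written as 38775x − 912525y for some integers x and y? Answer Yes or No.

No

gcd(38775, 912525): 912525 = 23·38775 + 20700; 38775 = 1·20700 + 18075; 20700 = 1·18075 + 2625; 18075 = 6·2625 + 2325; 2625 = 1·2325 + 300; 2325 = 7·300 + 225; 300 = 1·225 + 75; 225 = 3·75 + 0 → 75
75 does not divide 3333, so a solution does not exist.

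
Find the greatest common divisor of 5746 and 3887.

169

Euclid: 5746 = 1·3887 + 1859; 3887 = 2·1859 + 169; 1859 = 11·169 + 0. Last nonzero remainder: 169.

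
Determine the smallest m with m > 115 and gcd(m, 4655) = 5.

120

4655 = 5·931. Any m with gcd(m, 4655) = 5 is a multiple of 5, say 5s, with s coprime to 931.
Need s > 115/5, so s ≥ 24. First s ≥ 24 with gcd(s, 931) = 1 is s = 24. Thus m = 5·24 = 120.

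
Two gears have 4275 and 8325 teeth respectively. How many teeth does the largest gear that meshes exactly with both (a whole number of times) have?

Euclid: 8325 = 1·4275 + 4050; 4275 = 1·4050 + 225; 4050 = 18·225 + 0. Last nonzero remainder: 225.

225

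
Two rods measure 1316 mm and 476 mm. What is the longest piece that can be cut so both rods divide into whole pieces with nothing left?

Euclid: 1316 = 2·476 + 364; 476 = 1·364 + 112; 364 = 3·112 + 28; 112 = 4·28 + 0. Last nonzero remainder: 28.

28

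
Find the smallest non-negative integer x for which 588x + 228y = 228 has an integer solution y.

0

Euclid: 588 = 2·228 + 132; 228 = 1·132 + 96; 132 = 1·96 + 36; 96 = 2·36 + 24; 36 = 1·24 + 12; 24 = 2·12 + 0 → gcd = 12; 228 = 12·19.
Back-substitution yields 588·(7) + 228·(-18) = 12, so one solution is x = 7·19 = 133, y = -18·19 = -342.
Solutions in x differ by 228/12 = 19; the one in [0, 19) is 133 mod 19 = 0.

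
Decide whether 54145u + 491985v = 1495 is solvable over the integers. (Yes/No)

gcd(54145, 491985): 491985 = 9·54145 + 4680; 54145 = 11·4680 + 2665; 4680 = 1·2665 + 2015; 2665 = 1·2015 + 650; 2015 = 3·650 + 65; 650 = 10·65 + 0 → 65
65 divides 1495, so a solution exists.

Yes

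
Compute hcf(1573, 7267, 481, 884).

13

gcd(1573, 7267): 7267 = 4·1573 + 975; 1573 = 1·975 + 598; 975 = 1·598 + 377; 598 = 1·377 + 221; 377 = 1·221 + 156; 221 = 1·156 + 65; 156 = 2·65 + 26; 65 = 2·26 + 13; 26 = 2·13 + 0 → 13
gcd(13, 481): 481 = 37·13 + 0 → 13
gcd(13, 884): 884 = 68·13 + 0 → 13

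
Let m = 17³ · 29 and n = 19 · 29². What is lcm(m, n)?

max exponent per prime: 17³ · 19 · 29² = 78504827

78504827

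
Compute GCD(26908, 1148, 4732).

28

gcd(26908, 1148): 26908 = 23·1148 + 504; 1148 = 2·504 + 140; 504 = 3·140 + 84; 140 = 1·84 + 56; 84 = 1·56 + 28; 56 = 2·28 + 0 → 28
gcd(28, 4732): 4732 = 169·28 + 0 → 28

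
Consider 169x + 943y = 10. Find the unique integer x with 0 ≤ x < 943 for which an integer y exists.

gcd(169, 943) = 1 (Euclid: 943 = 5·169 + 98; 169 = 1·98 + 71; 98 = 1·71 + 27; 71 = 2·27 + 17; 27 = 1·17 + 10; 17 = 1·10 + 7; 10 = 1·7 + 3; 7 = 2·3 + 1; 3 = 3·1 + 0), and 1 | 10.
Extended Euclid: 169·(279) + 943·(-50) = 1. Scale by 10: x₀ = 2790.
General solution x = x₀ + 943t; reducing mod 943 gives x = 904 (and y = -162).

904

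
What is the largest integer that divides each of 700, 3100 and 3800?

700 = 2² · 5² · 7; 3100 = 2² · 5² · 31; 3800 = 2³ · 5² · 19
gcd takes min exponent of each prime: 2² · 5² = 100

100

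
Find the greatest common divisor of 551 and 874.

19

551 = 19 · 29
874 = 2 · 19 · 23
Common: 19 = 19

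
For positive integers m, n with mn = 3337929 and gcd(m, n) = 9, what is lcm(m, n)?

gcd·lcm = product, so lcm = 3337929/9 = 370881.

370881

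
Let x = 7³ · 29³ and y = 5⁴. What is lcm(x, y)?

5228391875

max exponent per prime: 5⁴ · 7³ · 29³ = 5228391875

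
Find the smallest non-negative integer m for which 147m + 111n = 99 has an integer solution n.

12

Euclid: 147 = 1·111 + 36; 111 = 3·36 + 3; 36 = 12·3 + 0 → gcd = 3; 99 = 3·33.
Back-substitution yields 147·(-3) + 111·(4) = 3, so one solution is m = -3·33 = -99, n = 4·33 = 132.
Solutions in m differ by 111/3 = 37; the one in [0, 37) is -99 mod 37 = 12.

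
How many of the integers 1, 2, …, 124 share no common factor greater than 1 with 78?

Prime factors of 78: 2, 3, 13. Count integers ≤ 124 divisible by none of them.
By inclusion–exclusion: 124 − ⌊124/2⌋ − ⌊124/3⌋ − ⌊124/13⌋ + ⌊124/6⌋ + ⌊124/26⌋ + ⌊124/39⌋ − ⌊124/78⌋ = 38.

38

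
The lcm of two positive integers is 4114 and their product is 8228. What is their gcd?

2

From gcd × lcm = mn: gcd = 8228 / 4114 = 2.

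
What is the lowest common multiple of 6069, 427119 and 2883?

118623332751

6069 = 3 · 7 · 17²; 427119 = 3 · 7 · 11 · 43²; 2883 = 3 · 31²
lcm takes max exponent of each prime: 3 · 7 · 11 · 17² · 31² · 43² = 118623332751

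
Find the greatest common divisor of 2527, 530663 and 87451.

gcd(2527, 530663): 530663 = 209·2527 + 2520; 2527 = 1·2520 + 7; 2520 = 360·7 + 0 → 7
gcd(7, 87451): 87451 = 12493·7 + 0 → 7

7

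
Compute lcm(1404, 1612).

1404 = 2² · 3³ · 13; 1612 = 2² · 13 · 31
max exponents: 2² · 3³ · 13 · 31 = 43524

43524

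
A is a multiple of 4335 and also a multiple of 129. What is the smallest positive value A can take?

gcd first: 4335 = 33·129 + 78; 129 = 1·78 + 51; 78 = 1·51 + 27; 51 = 1·27 + 24; 27 = 1·24 + 3; 24 = 8·3 + 0 → gcd = 3
lcm = 4335·129/gcd = 559215/3 = 186405

186405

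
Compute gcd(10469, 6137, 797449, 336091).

gcd(10469, 6137): 10469 = 1·6137 + 4332; 6137 = 1·4332 + 1805; 4332 = 2·1805 + 722; 1805 = 2·722 + 361; 722 = 2·361 + 0 → 361
gcd(361, 797449): 797449 = 2209·361 + 0 → 361
gcd(361, 336091): 336091 = 931·361 + 0 → 361

361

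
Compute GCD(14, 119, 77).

7

gcd(14, 119): 119 = 8·14 + 7; 14 = 2·7 + 0 → 7
gcd(7, 77): 77 = 11·7 + 0 → 7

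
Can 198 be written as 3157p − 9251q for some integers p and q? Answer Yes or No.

Yes

gcd(3157, 9251): 9251 = 2·3157 + 2937; 3157 = 1·2937 + 220; 2937 = 13·220 + 77; 220 = 2·77 + 66; 77 = 1·66 + 11; 66 = 6·11 + 0 → 11
11 divides 198, so a solution exists.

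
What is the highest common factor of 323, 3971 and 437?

gcd(323, 3971): 3971 = 12·323 + 95; 323 = 3·95 + 38; 95 = 2·38 + 19; 38 = 2·19 + 0 → 19
gcd(19, 437): 437 = 23·19 + 0 → 19

19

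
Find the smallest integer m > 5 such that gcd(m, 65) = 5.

10

Multiples of 5 above 5: 5·2, 5·3, … . Need the cofactor coprime to 65/5 = 13.
Checking s = 2, 3, … the first with gcd(s, 13) = 1 is s = 2, giving 10.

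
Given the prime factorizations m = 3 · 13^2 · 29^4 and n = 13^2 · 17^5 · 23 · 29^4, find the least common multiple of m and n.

max exponent per prime: 3 · 13^2 · 17^5 · 23 · 29^4 = 11710417904885037

11710417904885037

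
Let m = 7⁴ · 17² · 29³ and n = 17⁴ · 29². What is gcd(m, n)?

min exponent per shared prime: 17² · 29² = 243049

243049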